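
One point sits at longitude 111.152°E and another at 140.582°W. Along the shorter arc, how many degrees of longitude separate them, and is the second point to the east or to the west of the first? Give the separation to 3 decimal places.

108.266° east

Raw difference: -140.582 − 111.152 = -251.734°.
Normalise into (−180°, 180°]: -251.734° + 360° = 108.266°.
Positive ⇒ the second point lies to the east; separation 108.266°.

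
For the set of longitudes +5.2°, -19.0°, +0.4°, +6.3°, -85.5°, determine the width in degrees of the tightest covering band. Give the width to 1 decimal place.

91.8°

Sort the longitudes: -85.5°, -19.0°, +0.4°, +5.2°, +6.3°.
Eastward gaps between consecutive values (wrapping around): 66.5°, 19.4°, 4.8°, 1.1°, 268.2°.
Largest gap = 268.2° ⇒ minimal covering band is its complement: 360° − 268.2° = 91.8°.
Band runs from -85.5° eastward to +6.3°.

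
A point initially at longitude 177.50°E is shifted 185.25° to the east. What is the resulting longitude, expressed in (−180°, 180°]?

Start at +177.50°; shift +185.25° → +362.75°.
+362.75° lies outside (−180°, 180°]; subtract 360° → +2.75°.

2.75°E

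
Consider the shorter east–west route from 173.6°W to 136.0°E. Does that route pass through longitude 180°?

Yes

Naïve |136.0 − -173.6| = 309.6° > 180°, so the shorter arc goes the other way round — across 180°.
Signed shortest Δλ = ((136.0 − -173.6 + 180) mod 360) − 180 = -50.4°.
Going west by 50.4° from -173.6° passes through 180° before reaching +136.0°.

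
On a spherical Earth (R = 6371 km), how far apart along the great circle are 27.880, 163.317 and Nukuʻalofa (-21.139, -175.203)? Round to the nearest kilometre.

5919 km

Δλ = -175.203 − 163.317 = -338.520°; wrapped into (−180°, 180°]: 21.480°.
Δφ = -21.139 − 27.880 = -49.019°.
a = sin²(Δφ/2) + cos φ₁ · cos φ₂ · sin²(Δλ/2) = 0.200726.
c = 2·atan2(√a, √(1−a)) = 0.92911 rad → d = 6371·c ≈ 5919.36 km.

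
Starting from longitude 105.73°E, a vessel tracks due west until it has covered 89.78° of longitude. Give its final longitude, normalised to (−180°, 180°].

15.95°E

Start at +105.73°; shift −89.78° → +15.95°.
+15.95° already lies in (−180°, 180°].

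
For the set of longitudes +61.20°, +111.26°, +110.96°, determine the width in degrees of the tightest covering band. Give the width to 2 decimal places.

50.06°

Sort the longitudes: +61.20°, +110.96°, +111.26°.
Eastward gaps between consecutive values (wrapping around): 49.76°, 0.30°, 309.94°.
Largest gap = 309.94° ⇒ minimal covering band is its complement: 360° − 309.94° = 50.06°.
Band runs from +61.20° eastward to +111.26°.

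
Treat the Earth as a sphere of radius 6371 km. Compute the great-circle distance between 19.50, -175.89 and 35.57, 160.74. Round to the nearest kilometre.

2902 km

Δλ = 160.74 − -175.89 = 336.63°; wrapped into (−180°, 180°]: -23.37°.
Δφ = 35.57 − 19.50 = 16.07°.
a = sin²(Δφ/2) + cos φ₁ · cos φ₂ · sin²(Δλ/2) = 0.050989.
c = 2·atan2(√a, √(1−a)) = 0.45554 rad → d = 6371·c ≈ 2902.27 km.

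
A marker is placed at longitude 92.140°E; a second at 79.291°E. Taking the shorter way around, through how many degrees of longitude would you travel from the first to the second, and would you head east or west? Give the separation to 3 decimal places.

12.849° west

Raw difference: 79.291 − 92.140 = -12.849°.
Normalise into (−180°, 180°]: -12.849° stays -12.849°.
Negative ⇒ the second point lies to the west; separation 12.849°.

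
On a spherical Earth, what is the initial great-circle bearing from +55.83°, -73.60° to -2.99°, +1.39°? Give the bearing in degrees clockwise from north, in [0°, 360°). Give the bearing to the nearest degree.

104°

Δλ = 1.39 − -73.60 = 74.99°.
θ = atan2( sin Δλ · cos φ₂ , cos φ₁ · sin φ₂ − sin φ₁ · cos φ₂ · cos Δλ )
  = atan2(0.96457, -0.24328) = 104.156° → normalised to [0°, 360°): 104.156°.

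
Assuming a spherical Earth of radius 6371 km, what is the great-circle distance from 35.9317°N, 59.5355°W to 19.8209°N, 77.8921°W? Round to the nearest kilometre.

2534 km

Δλ = -77.8921 − -59.5355 = -18.3566°.
Δφ = 19.8209 − 35.9317 = -16.1108°.
a = sin²(Δφ/2) + cos φ₁ · cos φ₂ · sin²(Δλ/2) = 0.039017.
c = 2·atan2(√a, √(1−a)) = 0.39767 rad → d = 6371·c ≈ 2533.57 km.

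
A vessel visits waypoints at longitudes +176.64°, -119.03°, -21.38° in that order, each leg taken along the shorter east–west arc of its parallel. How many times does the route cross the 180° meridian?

Leg 1: +176.64° → -119.03°, shortest Δλ = 64.33° (east) — crosses 180°.
Leg 2: -119.03° → -21.38°, shortest Δλ = 97.65° (east) — does not cross 180°.
Total crossings: 1.

1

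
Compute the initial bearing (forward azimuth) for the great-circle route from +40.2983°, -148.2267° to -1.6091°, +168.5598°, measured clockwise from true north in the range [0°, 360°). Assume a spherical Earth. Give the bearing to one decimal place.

Δλ = 168.5598 − -148.2267 = 316.7865°; wrapped into (−180°, 180°]: -43.2135°.
θ = atan2( sin Δλ · cos φ₂ , cos φ₁ · sin φ₂ − sin φ₁ · cos φ₂ · cos Δλ )
  = atan2(-0.68445, -0.49260) = -125.743° → normalised to [0°, 360°): 234.257°.

234.3°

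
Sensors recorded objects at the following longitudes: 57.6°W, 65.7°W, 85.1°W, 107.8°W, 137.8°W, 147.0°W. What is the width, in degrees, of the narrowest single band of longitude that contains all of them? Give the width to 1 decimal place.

89.4°

Sort the longitudes: -147.0°, -137.8°, -107.8°, -85.1°, -65.7°, -57.6°.
Eastward gaps between consecutive values (wrapping around): 9.2°, 30.0°, 22.7°, 19.4°, 8.1°, 270.6°.
Largest gap = 270.6° ⇒ minimal covering band is its complement: 360° − 270.6° = 89.4°.
Band runs from -147.0° eastward to -57.6°.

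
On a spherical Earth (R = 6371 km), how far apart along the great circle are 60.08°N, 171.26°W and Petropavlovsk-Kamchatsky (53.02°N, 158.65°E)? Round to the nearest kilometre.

1982 km

Δλ = 158.65 − -171.26 = 329.91°; wrapped into (−180°, 180°]: -30.09°.
Δφ = 53.02 − 60.08 = -7.06°.
a = sin²(Δφ/2) + cos φ₁ · cos φ₂ · sin²(Δλ/2) = 0.024008.
c = 2·atan2(√a, √(1−a)) = 0.31114 rad → d = 6371·c ≈ 1982.29 km.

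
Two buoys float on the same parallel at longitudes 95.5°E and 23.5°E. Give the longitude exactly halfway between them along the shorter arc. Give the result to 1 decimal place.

Signed shortest Δλ from +95.5° to +23.5° is -72.0°.
Midpoint longitude = +95.5° + (-72.0°)/2 = +95.5° − 36.0° = +59.5°.

59.5°E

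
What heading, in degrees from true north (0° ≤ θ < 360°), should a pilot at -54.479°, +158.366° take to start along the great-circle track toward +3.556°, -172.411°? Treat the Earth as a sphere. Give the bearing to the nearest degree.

33°

Δλ = -172.411 − 158.366 = -330.777°; wrapped into (−180°, 180°]: 29.223°.
θ = atan2( sin Δλ · cos φ₂ , cos φ₁ · sin φ₂ − sin φ₁ · cos φ₂ · cos Δλ )
  = atan2(0.48727, 0.74498) = 33.187° → normalised to [0°, 360°): 33.187°.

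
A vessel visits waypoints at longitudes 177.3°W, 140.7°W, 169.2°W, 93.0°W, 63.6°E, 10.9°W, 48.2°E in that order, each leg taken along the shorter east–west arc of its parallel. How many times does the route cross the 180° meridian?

Leg 1: -177.3° → -140.7°, shortest Δλ = 36.6° (east) — does not cross 180°.
Leg 2: -140.7° → -169.2°, shortest Δλ = -28.5° (west) — does not cross 180°.
Leg 3: -169.2° → -93.0°, shortest Δλ = 76.2° (east) — does not cross 180°.
Leg 4: -93.0° → +63.6°, shortest Δλ = 156.6° (east) — does not cross 180°.
Leg 5: +63.6° → -10.9°, shortest Δλ = -74.5° (west) — does not cross 180°.
Leg 6: -10.9° → +48.2°, shortest Δλ = 59.1° (east) — does not cross 180°.
Total crossings: 0.

0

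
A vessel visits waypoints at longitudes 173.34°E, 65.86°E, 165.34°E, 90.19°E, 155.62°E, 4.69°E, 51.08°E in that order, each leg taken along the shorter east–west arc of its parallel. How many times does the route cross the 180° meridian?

0

Leg 1: +173.34° → +65.86°, shortest Δλ = -107.48° (west) — does not cross 180°.
Leg 2: +65.86° → +165.34°, shortest Δλ = 99.48° (east) — does not cross 180°.
Leg 3: +165.34° → +90.19°, shortest Δλ = -75.15° (west) — does not cross 180°.
Leg 4: +90.19° → +155.62°, shortest Δλ = 65.43° (east) — does not cross 180°.
Leg 5: +155.62° → +4.69°, shortest Δλ = -150.93° (west) — does not cross 180°.
Leg 6: +4.69° → +51.08°, shortest Δλ = 46.39° (east) — does not cross 180°.
Total crossings: 0.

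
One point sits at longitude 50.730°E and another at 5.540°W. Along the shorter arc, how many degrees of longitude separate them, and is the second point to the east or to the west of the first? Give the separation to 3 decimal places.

Raw difference: -5.540 − 50.730 = -56.27°.
Normalise into (−180°, 180°]: -56.27° stays -56.27°.
Negative ⇒ the second point lies to the west; separation 56.270°.

56.270° west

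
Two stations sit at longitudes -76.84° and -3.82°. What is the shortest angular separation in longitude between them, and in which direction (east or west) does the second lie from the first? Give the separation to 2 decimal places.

Raw difference: -3.82 − -76.84 = 73.02°.
Normalise into (−180°, 180°]: 73.02° stays 73.02°.
Positive ⇒ the second point lies to the east; separation 73.02°.

73.02° east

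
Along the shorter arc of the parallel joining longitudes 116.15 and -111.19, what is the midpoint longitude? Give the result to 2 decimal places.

-177.52°

Signed shortest Δλ from +116.15° to -111.19° is +132.66°.
Midpoint longitude = +116.15° + (+132.66°)/2 = +116.15° + 66.33° = +182.48°.
Normalise into (−180°, 180°]: -177.52°.
(The naïve average (+116.15 + -111.19)/2 = 2.48° is on the wrong side of the globe.)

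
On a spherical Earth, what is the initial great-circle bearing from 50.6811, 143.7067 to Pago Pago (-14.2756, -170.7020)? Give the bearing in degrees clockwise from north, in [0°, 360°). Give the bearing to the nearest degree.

135°

Δλ = -170.7020 − 143.7067 = -314.4087°; wrapped into (−180°, 180°]: 45.5913°.
θ = atan2( sin Δλ · cos φ₂ , cos φ₁ · sin φ₂ − sin φ₁ · cos φ₂ · cos Δλ )
  = atan2(0.69231, -0.68089) = 134.524° → normalised to [0°, 360°): 134.524°.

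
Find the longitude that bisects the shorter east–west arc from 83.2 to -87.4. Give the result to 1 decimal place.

-2.1°

Signed shortest Δλ from +83.2° to -87.4° is -170.6°.
Midpoint longitude = +83.2° + (-170.6°)/2 = +83.2° − 85.3° = -2.1°.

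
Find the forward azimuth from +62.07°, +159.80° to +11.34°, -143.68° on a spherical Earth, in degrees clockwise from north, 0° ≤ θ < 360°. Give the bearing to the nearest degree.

115°

Δλ = -143.68 − 159.80 = -303.48°; wrapped into (−180°, 180°]: 56.52°.
θ = atan2( sin Δλ · cos φ₂ , cos φ₁ · sin φ₂ − sin φ₁ · cos φ₂ · cos Δλ )
  = atan2(0.81780, -0.38578) = 115.254° → normalised to [0°, 360°): 115.254°.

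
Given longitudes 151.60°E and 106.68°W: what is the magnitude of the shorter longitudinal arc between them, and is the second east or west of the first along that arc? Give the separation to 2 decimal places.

Raw difference: -106.68 − 151.60 = -258.28°.
Normalise into (−180°, 180°]: -258.28° + 360° = 101.72°.
Positive ⇒ the second point lies to the east; separation 101.72°.

101.72° east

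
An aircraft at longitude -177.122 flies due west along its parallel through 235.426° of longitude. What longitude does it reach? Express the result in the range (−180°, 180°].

Start at -177.122°; shift −235.426° → -412.548°.
-412.548° lies outside (−180°, 180°]; add 360° → -52.548°.

-52.548°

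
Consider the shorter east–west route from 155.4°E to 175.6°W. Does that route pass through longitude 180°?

Yes

Naïve |-175.6 − 155.4| = 331.0° > 180°, so the shorter arc goes the other way round — across 180°.
Signed shortest Δλ = ((-175.6 − 155.4 + 180) mod 360) − 180 = 29.0°.
Going east by 29.0° from +155.4° passes through 180° before reaching -175.6°.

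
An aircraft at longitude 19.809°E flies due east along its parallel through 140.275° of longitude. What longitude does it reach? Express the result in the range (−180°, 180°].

160.084°E

Start at +19.809°; shift +140.275° → +160.084°.
+160.084° already lies in (−180°, 180°].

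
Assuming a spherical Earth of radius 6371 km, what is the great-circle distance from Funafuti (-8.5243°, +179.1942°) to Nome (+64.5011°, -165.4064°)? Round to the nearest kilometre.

Δλ = -165.4064 − 179.1942 = -344.6006°; wrapped into (−180°, 180°]: 15.3994°.
Δφ = 64.5011 − -8.5243 = 73.0254°.
a = sin²(Δφ/2) + cos φ₁ · cos φ₂ · sin²(Δλ/2) = 0.361669.
c = 2·atan2(√a, √(1−a)) = 1.29048 rad → d = 6371·c ≈ 8221.63 km.

8222 km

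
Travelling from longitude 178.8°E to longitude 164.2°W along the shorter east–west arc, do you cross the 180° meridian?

Yes

Naïve |-164.2 − 178.8| = 343.0° > 180°, so the shorter arc goes the other way round — across 180°.
Signed shortest Δλ = ((-164.2 − 178.8 + 180) mod 360) − 180 = 17.0°.
Going east by 17.0° from +178.8° passes through 180° before reaching -164.2°.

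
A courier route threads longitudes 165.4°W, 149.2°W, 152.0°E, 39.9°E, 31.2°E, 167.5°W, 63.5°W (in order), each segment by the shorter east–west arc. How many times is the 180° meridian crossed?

Leg 1: -165.4° → -149.2°, shortest Δλ = 16.2° (east) — does not cross 180°.
Leg 2: -149.2° → +152.0°, shortest Δλ = -58.8° (west) — crosses 180°.
Leg 3: +152.0° → +39.9°, shortest Δλ = -112.1° (west) — does not cross 180°.
Leg 4: +39.9° → +31.2°, shortest Δλ = -8.7° (west) — does not cross 180°.
Leg 5: +31.2° → -167.5°, shortest Δλ = 161.3° (east) — crosses 180°.
Leg 6: -167.5° → -63.5°, shortest Δλ = 104.0° (east) — does not cross 180°.
Total crossings: 2.

2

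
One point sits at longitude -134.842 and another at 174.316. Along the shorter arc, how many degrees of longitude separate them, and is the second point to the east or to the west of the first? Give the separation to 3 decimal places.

Raw difference: 174.316 − -134.842 = 309.158°.
Normalise into (−180°, 180°]: 309.158° − 360° = -50.842°.
Negative ⇒ the second point lies to the west; separation 50.842°.

50.842° west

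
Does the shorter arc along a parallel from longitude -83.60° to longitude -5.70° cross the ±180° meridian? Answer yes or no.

No

Signed shortest Δλ = ((-5.70 − -83.60 + 180) mod 360) − 180 = 77.9°.
Going east by 77.9° from -83.60° reaches -5.70° without touching 180°.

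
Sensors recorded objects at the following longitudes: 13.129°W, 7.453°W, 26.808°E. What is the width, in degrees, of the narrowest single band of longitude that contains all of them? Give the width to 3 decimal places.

Sort the longitudes: -13.129°, -7.453°, +26.808°.
Eastward gaps between consecutive values (wrapping around): 5.676°, 34.261°, 320.063°.
Largest gap = 320.063° ⇒ minimal covering band is its complement: 360° − 320.063° = 39.937°.
Band runs from -13.129° eastward to +26.808°.

39.937°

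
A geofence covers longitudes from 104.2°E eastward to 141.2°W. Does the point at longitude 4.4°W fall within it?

No

Band width going east from +104.2° to -141.2°: ((-141.2 − 104.2) mod 360) = 114.6°.
Offset of -4.4° east of the west edge: ((-4.4 − 104.2) mod 360) = 251.4°.
251.4° > 114.6° ⇒ outside.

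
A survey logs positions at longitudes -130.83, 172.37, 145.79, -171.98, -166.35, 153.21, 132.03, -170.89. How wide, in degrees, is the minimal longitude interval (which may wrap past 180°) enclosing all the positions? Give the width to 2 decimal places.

Sort the longitudes: -171.98°, -170.89°, -166.35°, -130.83°, +132.03°, +145.79°, +153.21°, +172.37°.
Eastward gaps between consecutive values (wrapping around): 1.09°, 4.54°, 35.52°, 262.86°, 13.76°, 7.42°, 19.16°, 15.65°.
Largest gap = 262.86° ⇒ minimal covering band is its complement: 360° − 262.86° = 97.14°.
Band runs from +132.03° eastward to -130.83°, crossing the antimeridian.

97.14°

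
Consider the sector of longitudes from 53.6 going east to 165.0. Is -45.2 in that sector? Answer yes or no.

No

Band width going east from +53.6° to +165.0°: ((165.0 − 53.6) mod 360) = 111.4°.
Offset of -45.2° east of the west edge: ((-45.2 − 53.6) mod 360) = 261.2°.
261.2° > 111.4° ⇒ outside.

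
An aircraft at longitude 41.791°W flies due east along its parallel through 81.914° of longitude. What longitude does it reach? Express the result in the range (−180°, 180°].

Start at -41.791°; shift +81.914° → +40.123°.
+40.123° already lies in (−180°, 180°].

40.123°E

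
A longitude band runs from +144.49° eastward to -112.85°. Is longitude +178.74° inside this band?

Yes

Band width going east from +144.49° to -112.85°: ((-112.85 − 144.49) mod 360) = 102.66°.
Offset of +178.74° east of the west edge: ((178.74 − 144.49) mod 360) = 34.25°.
34.25° ≤ 102.66° ⇒ inside.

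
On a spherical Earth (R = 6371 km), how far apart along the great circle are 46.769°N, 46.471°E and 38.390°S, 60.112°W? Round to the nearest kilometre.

Δλ = -60.112 − 46.471 = -106.583°.
Δφ = -38.390 − 46.769 = -85.159°.
a = sin²(Δφ/2) + cos φ₁ · cos φ₂ · sin²(Δλ/2) = 0.802844.
c = 2·atan2(√a, √(1−a)) = 2.22143 rad → d = 6371·c ≈ 14152.72 km.

14153 km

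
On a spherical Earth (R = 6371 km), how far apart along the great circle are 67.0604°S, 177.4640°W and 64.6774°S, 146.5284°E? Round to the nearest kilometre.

Δλ = 146.5284 − -177.4640 = 323.9924°; wrapped into (−180°, 180°]: -36.0076°.
Δφ = -64.6774 − -67.0604 = 2.3830°.
a = sin²(Δφ/2) + cos φ₁ · cos φ₂ · sin²(Δλ/2) = 0.016358.
c = 2·atan2(√a, √(1−a)) = 0.25650 rad → d = 6371·c ≈ 1634.15 km.

1634 km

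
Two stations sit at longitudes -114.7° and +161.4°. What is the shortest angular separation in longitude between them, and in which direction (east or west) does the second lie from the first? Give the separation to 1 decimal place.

83.9° west

Raw difference: 161.4 − -114.7 = 276.1°.
Normalise into (−180°, 180°]: 276.1° − 360° = -83.9°.
Negative ⇒ the second point lies to the west; separation 83.9°.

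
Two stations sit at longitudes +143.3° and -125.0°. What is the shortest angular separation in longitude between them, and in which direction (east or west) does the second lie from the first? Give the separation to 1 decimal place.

Raw difference: -125.0 − 143.3 = -268.3°.
Normalise into (−180°, 180°]: -268.3° + 360° = 91.7°.
Positive ⇒ the second point lies to the east; separation 91.7°.

91.7° east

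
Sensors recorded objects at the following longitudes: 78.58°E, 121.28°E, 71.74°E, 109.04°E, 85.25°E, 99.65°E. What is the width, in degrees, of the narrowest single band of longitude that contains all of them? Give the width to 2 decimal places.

Sort the longitudes: +71.74°, +78.58°, +85.25°, +99.65°, +109.04°, +121.28°.
Eastward gaps between consecutive values (wrapping around): 6.84°, 6.67°, 14.40°, 9.39°, 12.24°, 310.46°.
Largest gap = 310.46° ⇒ minimal covering band is its complement: 360° − 310.46° = 49.54°.
Band runs from +71.74° eastward to +121.28°.

49.54°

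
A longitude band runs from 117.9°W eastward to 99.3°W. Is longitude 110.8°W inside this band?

Yes

Band width going east from -117.9° to -99.3°: ((-99.3 − -117.9) mod 360) = 18.6°.
Offset of -110.8° east of the west edge: ((-110.8 − -117.9) mod 360) = 7.1°.
7.1° ≤ 18.6° ⇒ inside.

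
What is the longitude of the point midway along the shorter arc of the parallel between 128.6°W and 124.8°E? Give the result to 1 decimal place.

178.1°E

Signed shortest Δλ from -128.6° to +124.8° is -106.6°.
Midpoint longitude = -128.6° + (-106.6°)/2 = -128.6° − 53.3° = -181.9°.
Normalise into (−180°, 180°]: +178.1°.
(The naïve average (-128.6 + +124.8)/2 = -1.9° is on the wrong side of the globe.)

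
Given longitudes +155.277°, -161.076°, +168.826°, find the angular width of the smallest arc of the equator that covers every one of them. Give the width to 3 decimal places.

Sort the longitudes: -161.076°, +155.277°, +168.826°.
Eastward gaps between consecutive values (wrapping around): 316.353°, 13.549°, 30.098°.
Largest gap = 316.353° ⇒ minimal covering band is its complement: 360° − 316.353° = 43.647°.
Band runs from +155.277° eastward to -161.076°, crossing the antimeridian.

43.647°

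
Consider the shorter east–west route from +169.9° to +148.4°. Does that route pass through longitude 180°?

Signed shortest Δλ = ((148.4 − 169.9 + 180) mod 360) − 180 = -21.5°.
Going west by 21.5° from +169.9° reaches +148.4° without touching 180°.

No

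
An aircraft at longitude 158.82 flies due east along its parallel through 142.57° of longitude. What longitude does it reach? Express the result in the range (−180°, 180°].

-58.61°

Start at +158.82°; shift +142.57° → +301.39°.
+301.39° lies outside (−180°, 180°]; subtract 360° → -58.61°.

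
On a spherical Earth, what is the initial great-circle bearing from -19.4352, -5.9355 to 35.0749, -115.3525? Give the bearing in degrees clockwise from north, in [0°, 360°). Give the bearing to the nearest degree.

Δλ = -115.3525 − -5.9355 = -109.4170°.
θ = atan2( sin Δλ · cos φ₂ , cos φ₁ · sin φ₂ − sin φ₁ · cos φ₂ · cos Δλ )
  = atan2(-0.77185, 0.45137) = -59.681° → normalised to [0°, 360°): 300.319°.

300°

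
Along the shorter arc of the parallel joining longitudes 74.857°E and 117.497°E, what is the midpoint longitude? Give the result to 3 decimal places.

Signed shortest Δλ from +74.857° to +117.497° is +42.640°.
Midpoint longitude = +74.857° + (+42.640°)/2 = +74.857° + 21.320° = +96.177°.

96.177°E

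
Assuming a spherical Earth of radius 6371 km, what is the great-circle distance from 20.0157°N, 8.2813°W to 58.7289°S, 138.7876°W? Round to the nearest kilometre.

Δλ = -138.7876 − -8.2813 = -130.5063°.
Δφ = -58.7289 − 20.0157 = -78.7446°.
a = sin²(Δφ/2) + cos φ₁ · cos φ₂ · sin²(Δλ/2) = 0.804675.
c = 2·atan2(√a, √(1−a)) = 2.22604 rad → d = 6371·c ≈ 14182.09 km.

14182 km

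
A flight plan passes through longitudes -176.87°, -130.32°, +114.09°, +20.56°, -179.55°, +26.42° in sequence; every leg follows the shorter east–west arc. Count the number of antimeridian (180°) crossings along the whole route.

3

Leg 1: -176.87° → -130.32°, shortest Δλ = 46.55° (east) — does not cross 180°.
Leg 2: -130.32° → +114.09°, shortest Δλ = -115.59° (west) — crosses 180°.
Leg 3: +114.09° → +20.56°, shortest Δλ = -93.53° (west) — does not cross 180°.
Leg 4: +20.56° → -179.55°, shortest Δλ = 159.89° (east) — crosses 180°.
Leg 5: -179.55° → +26.42°, shortest Δλ = -154.03° (west) — crosses 180°.
Total crossings: 3.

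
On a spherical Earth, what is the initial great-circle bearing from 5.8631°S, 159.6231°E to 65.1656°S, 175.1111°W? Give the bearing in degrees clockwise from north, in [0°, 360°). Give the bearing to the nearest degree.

Δλ = -175.1111 − 159.6231 = -334.7342°; wrapped into (−180°, 180°]: 25.2658°.
θ = atan2( sin Δλ · cos φ₂ , cos φ₁ · sin φ₂ − sin φ₁ · cos φ₂ · cos Δλ )
  = atan2(0.17926, -0.86398) = 168.278° → normalised to [0°, 360°): 168.278°.

168°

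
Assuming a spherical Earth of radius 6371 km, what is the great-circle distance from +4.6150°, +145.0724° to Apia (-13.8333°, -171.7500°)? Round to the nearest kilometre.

Δλ = -171.7500 − 145.0724 = -316.8224°; wrapped into (−180°, 180°]: 43.1776°.
Δφ = -13.8333 − 4.6150 = -18.4483°.
a = sin²(Δφ/2) + cos φ₁ · cos φ₂ · sin²(Δλ/2) = 0.156724.
c = 2·atan2(√a, √(1−a)) = 0.81406 rad → d = 6371·c ≈ 5186.38 km.

5186 km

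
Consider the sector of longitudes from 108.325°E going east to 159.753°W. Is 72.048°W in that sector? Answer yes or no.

Band width going east from +108.325° to -159.753°: ((-159.753 − 108.325) mod 360) = 91.922°.
Offset of -72.048° east of the west edge: ((-72.048 − 108.325) mod 360) = 179.627°.
179.627° > 91.922° ⇒ outside.

No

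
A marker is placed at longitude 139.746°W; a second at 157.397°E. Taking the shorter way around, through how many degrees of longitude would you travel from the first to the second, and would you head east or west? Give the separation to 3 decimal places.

62.857° west

Raw difference: 157.397 − -139.746 = 297.143°.
Normalise into (−180°, 180°]: 297.143° − 360° = -62.857°.
Negative ⇒ the second point lies to the west; separation 62.857°.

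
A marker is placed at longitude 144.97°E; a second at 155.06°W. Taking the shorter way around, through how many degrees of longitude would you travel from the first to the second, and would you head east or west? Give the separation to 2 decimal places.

Raw difference: -155.06 − 144.97 = -300.03°.
Normalise into (−180°, 180°]: -300.03° + 360° = 59.97°.
Positive ⇒ the second point lies to the east; separation 59.97°.

59.97° east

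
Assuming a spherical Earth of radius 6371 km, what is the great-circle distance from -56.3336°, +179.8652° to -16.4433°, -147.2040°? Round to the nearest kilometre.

5227 km

Δλ = -147.2040 − 179.8652 = -327.0692°; wrapped into (−180°, 180°]: 32.9308°.
Δφ = -16.4433 − -56.3336 = 39.8903°.
a = sin²(Δφ/2) + cos φ₁ · cos φ₂ · sin²(Δλ/2) = 0.159077.
c = 2·atan2(√a, √(1−a)) = 0.82051 rad → d = 6371·c ≈ 5227.48 km.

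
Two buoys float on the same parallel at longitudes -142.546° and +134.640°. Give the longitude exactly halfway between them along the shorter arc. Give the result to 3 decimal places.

Signed shortest Δλ from -142.546° to +134.640° is -82.814°.
Midpoint longitude = -142.546° + (-82.814°)/2 = -142.546° − 41.407° = -183.953°.
Normalise into (−180°, 180°]: +176.047°.
(The naïve average (-142.546 + +134.640)/2 = -3.953° is on the wrong side of the globe.)

+176.047°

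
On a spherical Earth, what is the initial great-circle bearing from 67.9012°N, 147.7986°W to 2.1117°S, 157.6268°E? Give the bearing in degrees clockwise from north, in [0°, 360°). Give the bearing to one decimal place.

Δλ = 157.6268 − -147.7986 = 305.4254°; wrapped into (−180°, 180°]: -54.5746°.
θ = atan2( sin Δλ · cos φ₂ , cos φ₁ · sin φ₂ − sin φ₁ · cos φ₂ · cos Δλ )
  = atan2(-0.81432, -0.55056) = -124.063° → normalised to [0°, 360°): 235.937°.

235.9°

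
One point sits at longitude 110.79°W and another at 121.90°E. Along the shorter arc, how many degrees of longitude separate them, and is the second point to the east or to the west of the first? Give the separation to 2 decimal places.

Raw difference: 121.90 − -110.79 = 232.69°.
Normalise into (−180°, 180°]: 232.69° − 360° = -127.31°.
Negative ⇒ the second point lies to the west; separation 127.31°.

127.31° west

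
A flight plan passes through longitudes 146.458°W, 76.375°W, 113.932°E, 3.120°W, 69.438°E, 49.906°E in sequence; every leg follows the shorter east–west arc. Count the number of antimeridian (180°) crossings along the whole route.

1

Leg 1: -146.458° → -76.375°, shortest Δλ = 70.083° (east) — does not cross 180°.
Leg 2: -76.375° → +113.932°, shortest Δλ = -169.693° (west) — crosses 180°.
Leg 3: +113.932° → -3.120°, shortest Δλ = -117.052° (west) — does not cross 180°.
Leg 4: -3.120° → +69.438°, shortest Δλ = 72.558° (east) — does not cross 180°.
Leg 5: +69.438° → +49.906°, shortest Δλ = -19.532° (west) — does not cross 180°.
Total crossings: 1.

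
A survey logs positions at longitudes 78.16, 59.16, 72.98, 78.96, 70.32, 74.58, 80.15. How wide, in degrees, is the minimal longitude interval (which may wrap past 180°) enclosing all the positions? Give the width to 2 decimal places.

Sort the longitudes: +59.16°, +70.32°, +72.98°, +74.58°, +78.16°, +78.96°, +80.15°.
Eastward gaps between consecutive values (wrapping around): 11.16°, 2.66°, 1.60°, 3.58°, 0.80°, 1.19°, 339.01°.
Largest gap = 339.01° ⇒ minimal covering band is its complement: 360° − 339.01° = 20.99°.
Band runs from +59.16° eastward to +80.15°.

20.99°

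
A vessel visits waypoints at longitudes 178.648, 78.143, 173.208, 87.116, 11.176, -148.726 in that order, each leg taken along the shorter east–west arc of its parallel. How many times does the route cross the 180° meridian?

0

Leg 1: +178.648° → +78.143°, shortest Δλ = -100.505° (west) — does not cross 180°.
Leg 2: +78.143° → +173.208°, shortest Δλ = 95.065° (east) — does not cross 180°.
Leg 3: +173.208° → +87.116°, shortest Δλ = -86.092° (west) — does not cross 180°.
Leg 4: +87.116° → +11.176°, shortest Δλ = -75.94° (west) — does not cross 180°.
Leg 5: +11.176° → -148.726°, shortest Δλ = -159.902° (west) — does not cross 180°.
Total crossings: 0.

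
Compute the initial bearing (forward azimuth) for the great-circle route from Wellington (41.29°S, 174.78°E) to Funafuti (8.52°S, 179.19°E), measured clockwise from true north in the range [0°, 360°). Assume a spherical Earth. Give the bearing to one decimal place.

Δλ = 179.19 − 174.78 = 4.41°.
θ = atan2( sin Δλ · cos φ₂ , cos φ₁ · sin φ₂ − sin φ₁ · cos φ₂ · cos Δλ )
  = atan2(0.07604, 0.53934) = 8.026° → normalised to [0°, 360°): 8.026°.

8.0°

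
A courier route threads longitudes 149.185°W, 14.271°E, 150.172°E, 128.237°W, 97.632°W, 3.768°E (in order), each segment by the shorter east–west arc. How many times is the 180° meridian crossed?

1

Leg 1: -149.185° → +14.271°, shortest Δλ = 163.456° (east) — does not cross 180°.
Leg 2: +14.271° → +150.172°, shortest Δλ = 135.901° (east) — does not cross 180°.
Leg 3: +150.172° → -128.237°, shortest Δλ = 81.591° (east) — crosses 180°.
Leg 4: -128.237° → -97.632°, shortest Δλ = 30.605° (east) — does not cross 180°.
Leg 5: -97.632° → +3.768°, shortest Δλ = 101.4° (east) — does not cross 180°.
Total crossings: 1.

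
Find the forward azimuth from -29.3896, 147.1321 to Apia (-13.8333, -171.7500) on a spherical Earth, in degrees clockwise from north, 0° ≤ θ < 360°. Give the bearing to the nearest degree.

77°

Δλ = -171.7500 − 147.1321 = -318.8821°; wrapped into (−180°, 180°]: 41.1179°.
θ = atan2( sin Δλ · cos φ₂ , cos φ₁ · sin φ₂ − sin φ₁ · cos φ₂ · cos Δλ )
  = atan2(0.63854, 0.15066) = 76.724° → normalised to [0°, 360°): 76.724°.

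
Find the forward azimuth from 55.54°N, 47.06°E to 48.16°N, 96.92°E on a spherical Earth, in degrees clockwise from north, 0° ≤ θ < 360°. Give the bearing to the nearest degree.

Δλ = 96.92 − 47.06 = 49.86°.
θ = atan2( sin Δλ · cos φ₂ , cos φ₁ · sin φ₂ − sin φ₁ · cos φ₂ · cos Δλ )
  = atan2(0.50994, 0.06699) = 82.516° → normalised to [0°, 360°): 82.516°.

83°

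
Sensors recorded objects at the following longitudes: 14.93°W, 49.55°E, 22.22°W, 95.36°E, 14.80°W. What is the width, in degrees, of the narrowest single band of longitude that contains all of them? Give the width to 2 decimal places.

Sort the longitudes: -22.22°, -14.93°, -14.80°, +49.55°, +95.36°.
Eastward gaps between consecutive values (wrapping around): 7.29°, 0.13°, 64.35°, 45.81°, 242.42°.
Largest gap = 242.42° ⇒ minimal covering band is its complement: 360° − 242.42° = 117.58°.
Band runs from -22.22° eastward to +95.36°.

117.58°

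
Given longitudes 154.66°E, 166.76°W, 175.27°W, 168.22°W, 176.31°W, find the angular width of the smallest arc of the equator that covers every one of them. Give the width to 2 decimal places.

38.58°

Sort the longitudes: -176.31°, -175.27°, -168.22°, -166.76°, +154.66°.
Eastward gaps between consecutive values (wrapping around): 1.04°, 7.05°, 1.46°, 321.42°, 29.03°.
Largest gap = 321.42° ⇒ minimal covering band is its complement: 360° − 321.42° = 38.58°.
Band runs from +154.66° eastward to -166.76°, crossing the antimeridian.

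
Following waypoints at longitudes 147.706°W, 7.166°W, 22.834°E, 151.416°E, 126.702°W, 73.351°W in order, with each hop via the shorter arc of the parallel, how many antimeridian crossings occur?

Leg 1: -147.706° → -7.166°, shortest Δλ = 140.54° (east) — does not cross 180°.
Leg 2: -7.166° → +22.834°, shortest Δλ = 30.0° (east) — does not cross 180°.
Leg 3: +22.834° → +151.416°, shortest Δλ = 128.582° (east) — does not cross 180°.
Leg 4: +151.416° → -126.702°, shortest Δλ = 81.882° (east) — crosses 180°.
Leg 5: -126.702° → -73.351°, shortest Δλ = 53.351° (east) — does not cross 180°.
Total crossings: 1.

1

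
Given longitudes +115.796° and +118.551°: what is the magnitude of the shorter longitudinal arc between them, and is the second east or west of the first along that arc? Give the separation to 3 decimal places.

2.755° east

Raw difference: 118.551 − 115.796 = 2.755°.
Normalise into (−180°, 180°]: 2.755° stays 2.755°.
Positive ⇒ the second point lies to the east; separation 2.755°.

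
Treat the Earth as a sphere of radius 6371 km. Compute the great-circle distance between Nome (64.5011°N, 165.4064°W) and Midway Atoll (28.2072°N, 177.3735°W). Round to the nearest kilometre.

4124 km

Δλ = -177.3735 − -165.4064 = -11.9671°.
Δφ = 28.2072 − 64.5011 = -36.2939°.
a = sin²(Δφ/2) + cos φ₁ · cos φ₂ · sin²(Δλ/2) = 0.101127.
c = 2·atan2(√a, √(1−a)) = 0.64725 rad → d = 6371·c ≈ 4123.62 km.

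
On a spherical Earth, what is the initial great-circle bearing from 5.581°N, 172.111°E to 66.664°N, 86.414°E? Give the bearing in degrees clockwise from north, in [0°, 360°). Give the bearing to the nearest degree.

Δλ = 86.414 − 172.111 = -85.697°.
θ = atan2( sin Δλ · cos φ₂ , cos φ₁ · sin φ₂ − sin φ₁ · cos φ₂ · cos Δλ )
  = atan2(-0.39501, 0.91095) = -23.442° → normalised to [0°, 360°): 336.558°.

337°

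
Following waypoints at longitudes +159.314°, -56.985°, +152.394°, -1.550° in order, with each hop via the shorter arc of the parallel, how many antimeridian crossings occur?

Leg 1: +159.314° → -56.985°, shortest Δλ = 143.701° (east) — crosses 180°.
Leg 2: -56.985° → +152.394°, shortest Δλ = -150.621° (west) — crosses 180°.
Leg 3: +152.394° → -1.550°, shortest Δλ = -153.944° (west) — does not cross 180°.
Total crossings: 2.

2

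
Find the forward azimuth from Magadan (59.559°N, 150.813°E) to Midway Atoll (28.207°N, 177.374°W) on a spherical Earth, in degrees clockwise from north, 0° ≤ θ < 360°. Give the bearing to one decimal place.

Δλ = -177.374 − 150.813 = -328.187°; wrapped into (−180°, 180°]: 31.813°.
θ = atan2( sin Δλ · cos φ₂ , cos φ₁ · sin φ₂ − sin φ₁ · cos φ₂ · cos Δλ )
  = atan2(0.46455, -0.40616) = 131.163° → normalised to [0°, 360°): 131.163°.

131.2°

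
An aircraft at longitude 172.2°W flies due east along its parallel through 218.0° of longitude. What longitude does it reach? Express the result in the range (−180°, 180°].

45.8°E

Start at -172.2°; shift +218.0° → +45.8°.
+45.8° already lies in (−180°, 180°].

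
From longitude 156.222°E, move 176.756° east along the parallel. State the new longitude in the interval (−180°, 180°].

Start at +156.222°; shift +176.756° → +332.978°.
+332.978° lies outside (−180°, 180°]; subtract 360° → -27.022°.

27.022°W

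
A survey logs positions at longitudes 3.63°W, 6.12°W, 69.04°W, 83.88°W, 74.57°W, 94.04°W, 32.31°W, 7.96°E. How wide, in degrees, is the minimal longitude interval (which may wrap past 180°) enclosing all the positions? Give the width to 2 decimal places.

102.00°

Sort the longitudes: -94.04°, -83.88°, -74.57°, -69.04°, -32.31°, -6.12°, -3.63°, +7.96°.
Eastward gaps between consecutive values (wrapping around): 10.16°, 9.31°, 5.53°, 36.73°, 26.19°, 2.49°, 11.59°, 258.00°.
Largest gap = 258.00° ⇒ minimal covering band is its complement: 360° − 258.00° = 102.00°.
Band runs from -94.04° eastward to +7.96°.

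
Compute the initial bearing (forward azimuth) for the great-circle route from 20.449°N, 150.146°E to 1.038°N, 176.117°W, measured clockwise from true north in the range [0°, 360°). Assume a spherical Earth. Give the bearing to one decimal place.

Δλ = -176.117 − 150.146 = -326.263°; wrapped into (−180°, 180°]: 33.737°.
θ = atan2( sin Δλ · cos φ₂ , cos φ₁ · sin φ₂ − sin φ₁ · cos φ₂ · cos Δλ )
  = atan2(0.55529, -0.27352) = 116.223° → normalised to [0°, 360°): 116.223°.

116.2°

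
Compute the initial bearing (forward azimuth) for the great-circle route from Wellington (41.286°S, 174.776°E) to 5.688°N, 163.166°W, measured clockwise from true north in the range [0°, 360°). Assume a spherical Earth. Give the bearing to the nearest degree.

29°

Δλ = -163.166 − 174.776 = -337.942°; wrapped into (−180°, 180°]: 22.058°.
θ = atan2( sin Δλ · cos φ₂ , cos φ₁ · sin φ₂ − sin φ₁ · cos φ₂ · cos Δλ )
  = atan2(0.37370, 0.68299) = 28.685° → normalised to [0°, 360°): 28.685°.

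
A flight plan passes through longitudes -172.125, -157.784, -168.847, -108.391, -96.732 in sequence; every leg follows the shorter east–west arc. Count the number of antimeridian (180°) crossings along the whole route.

0

Leg 1: -172.125° → -157.784°, shortest Δλ = 14.341° (east) — does not cross 180°.
Leg 2: -157.784° → -168.847°, shortest Δλ = -11.063° (west) — does not cross 180°.
Leg 3: -168.847° → -108.391°, shortest Δλ = 60.456° (east) — does not cross 180°.
Leg 4: -108.391° → -96.732°, shortest Δλ = 11.659° (east) — does not cross 180°.
Total crossings: 0.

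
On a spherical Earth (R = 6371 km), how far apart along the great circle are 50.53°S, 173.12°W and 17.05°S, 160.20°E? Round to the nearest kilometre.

Δλ = 160.20 − -173.12 = 333.32°; wrapped into (−180°, 180°]: -26.68°.
Δφ = -17.05 − -50.53 = 33.48°.
a = sin²(Δφ/2) + cos φ₁ · cos φ₂ · sin²(Δλ/2) = 0.115314.
c = 2·atan2(√a, √(1−a)) = 0.69294 rad → d = 6371·c ≈ 4414.72 km.

4415 km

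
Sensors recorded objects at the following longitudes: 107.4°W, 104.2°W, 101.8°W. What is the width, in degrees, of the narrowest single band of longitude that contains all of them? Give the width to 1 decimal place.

Sort the longitudes: -107.4°, -104.2°, -101.8°.
Eastward gaps between consecutive values (wrapping around): 3.2°, 2.4°, 354.4°.
Largest gap = 354.4° ⇒ minimal covering band is its complement: 360° − 354.4° = 5.6°.
Band runs from -107.4° eastward to -101.8°.

5.6°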